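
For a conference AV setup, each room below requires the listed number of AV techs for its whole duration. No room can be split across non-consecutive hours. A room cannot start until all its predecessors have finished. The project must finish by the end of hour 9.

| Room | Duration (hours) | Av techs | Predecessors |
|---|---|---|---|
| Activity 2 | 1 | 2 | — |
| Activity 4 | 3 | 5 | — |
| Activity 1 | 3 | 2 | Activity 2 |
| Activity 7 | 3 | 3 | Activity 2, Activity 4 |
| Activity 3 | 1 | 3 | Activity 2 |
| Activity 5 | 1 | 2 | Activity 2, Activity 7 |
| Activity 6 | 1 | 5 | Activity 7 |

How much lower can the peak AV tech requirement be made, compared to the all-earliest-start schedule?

5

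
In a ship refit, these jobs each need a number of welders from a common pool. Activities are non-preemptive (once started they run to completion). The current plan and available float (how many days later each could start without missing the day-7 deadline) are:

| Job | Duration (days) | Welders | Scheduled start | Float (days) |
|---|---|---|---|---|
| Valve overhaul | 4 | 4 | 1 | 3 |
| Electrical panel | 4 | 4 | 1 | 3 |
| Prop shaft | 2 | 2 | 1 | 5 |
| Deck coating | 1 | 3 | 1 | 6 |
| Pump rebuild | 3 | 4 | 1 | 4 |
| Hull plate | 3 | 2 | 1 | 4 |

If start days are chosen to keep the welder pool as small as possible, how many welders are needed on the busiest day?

9

Early-start (Valve overhaul@1, Electrical panel@1, Prop shaft@1, Deck coating@1, Pump rebuild@1, Hull plate@1) gives peak 19: d1:19  d2:16  d3:14  d4:8  d5:0  d6:0  d7:0.
Shift Prop shaft→5, Deck coating→7, Pump rebuild→5, Hull plate→5.
Schedule Valve overhaul@1, Electrical panel@1, Prop shaft@5, Deck coating@7, Pump rebuild@5, Hull plate@5: d1:8  d2:8  d3:8  d4:8  d5:8  d6:8  d7:9 — peak 9.
Total welder-days = 57 over 7 days ⇒ peak ≥ ⌈57/7⌉ = 9, so 9 is optimal.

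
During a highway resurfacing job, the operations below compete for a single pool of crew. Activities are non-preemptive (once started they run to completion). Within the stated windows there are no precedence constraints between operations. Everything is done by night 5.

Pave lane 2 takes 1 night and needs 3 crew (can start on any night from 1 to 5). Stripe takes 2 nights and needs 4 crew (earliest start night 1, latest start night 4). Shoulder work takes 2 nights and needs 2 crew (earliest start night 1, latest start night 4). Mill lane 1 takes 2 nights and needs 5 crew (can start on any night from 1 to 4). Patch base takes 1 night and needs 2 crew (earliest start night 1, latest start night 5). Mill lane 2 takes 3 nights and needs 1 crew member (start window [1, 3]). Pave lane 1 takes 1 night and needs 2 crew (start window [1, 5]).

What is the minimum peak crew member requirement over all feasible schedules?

Early-start (Pave lane 2@1, Stripe@1, Shoulder work@1, Mill lane 1@1, Patch base@1, Mill lane 2@1, Pave lane 1@1) gives peak 19: n1:19  n2:12  n3:1  n4:0  n5:0.
Shift Shoulder work→2, Mill lane 1→4, Patch base→3, Mill lane 2→2, Pave lane 1→3.
Schedule Pave lane 2@1, Stripe@1, Shoulder work@2, Mill lane 1@4, Patch base@3, Mill lane 2@2, Pave lane 1@3: n1:7  n2:7  n3:7  n4:6  n5:5 — peak 7.
Total crew member-nights = 32 over 5 nights ⇒ peak ≥ ⌈32/5⌉ = 7, so 7 is optimal.

7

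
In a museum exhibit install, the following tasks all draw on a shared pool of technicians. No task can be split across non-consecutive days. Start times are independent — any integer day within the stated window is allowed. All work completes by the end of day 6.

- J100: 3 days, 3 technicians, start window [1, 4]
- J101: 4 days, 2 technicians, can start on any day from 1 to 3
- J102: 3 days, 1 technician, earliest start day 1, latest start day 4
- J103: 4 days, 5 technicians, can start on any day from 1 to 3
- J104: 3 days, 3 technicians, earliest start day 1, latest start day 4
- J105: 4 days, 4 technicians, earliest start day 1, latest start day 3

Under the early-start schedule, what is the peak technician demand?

18

Early-start schedule: J100@1, J101@1, J102@1, J103@1, J104@1, J105@1.
Load per day: day 1: 18, day 2: 18, day 3: 18, day 4: 11, day 5: 0, day 6: 0.
Peak is 18.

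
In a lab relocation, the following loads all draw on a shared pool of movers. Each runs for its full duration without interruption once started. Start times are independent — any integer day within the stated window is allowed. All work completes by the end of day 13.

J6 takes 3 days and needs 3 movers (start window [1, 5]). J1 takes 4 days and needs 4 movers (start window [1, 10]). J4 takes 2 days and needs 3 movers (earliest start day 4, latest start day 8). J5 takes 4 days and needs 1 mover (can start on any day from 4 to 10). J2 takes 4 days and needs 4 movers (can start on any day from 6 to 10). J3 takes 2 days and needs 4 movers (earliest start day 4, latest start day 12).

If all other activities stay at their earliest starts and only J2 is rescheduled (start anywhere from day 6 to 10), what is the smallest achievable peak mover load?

12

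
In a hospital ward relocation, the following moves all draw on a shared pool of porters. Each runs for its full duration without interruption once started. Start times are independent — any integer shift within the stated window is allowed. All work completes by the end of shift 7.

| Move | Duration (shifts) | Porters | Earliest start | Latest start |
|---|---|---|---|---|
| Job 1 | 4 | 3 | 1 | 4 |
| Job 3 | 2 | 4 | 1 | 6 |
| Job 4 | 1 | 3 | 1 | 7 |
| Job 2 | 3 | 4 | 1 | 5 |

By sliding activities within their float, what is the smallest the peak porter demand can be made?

7

Early-start (Job 1@1, Job 3@1, Job 4@1, Job 2@1) gives peak 14: s1:14  s2:11  s3:7  s4:3  s5:0  s6:0  s7:0.
Shift Job 4→3, Job 2→4.
Schedule Job 1@1, Job 3@1, Job 4@3, Job 2@4: s1:7  s2:7  s3:6  s4:7  s5:4  s6:4  s7:0 — peak 7.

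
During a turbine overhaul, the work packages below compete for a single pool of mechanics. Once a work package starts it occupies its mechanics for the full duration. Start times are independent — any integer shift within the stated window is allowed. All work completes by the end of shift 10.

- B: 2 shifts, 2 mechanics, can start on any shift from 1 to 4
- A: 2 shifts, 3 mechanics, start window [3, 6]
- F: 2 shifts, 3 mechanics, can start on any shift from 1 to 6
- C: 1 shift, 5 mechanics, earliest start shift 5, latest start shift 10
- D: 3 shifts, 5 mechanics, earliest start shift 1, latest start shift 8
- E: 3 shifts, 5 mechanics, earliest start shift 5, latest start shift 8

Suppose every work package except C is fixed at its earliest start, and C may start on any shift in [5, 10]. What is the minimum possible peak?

C@5: s1:10  s2:10  s3:8  s4:3  s5:10  s6:5  s7:5  s8:0  s9:0  s10:0 → peak 10
C@6: s1:10  s2:10  s3:8  s4:3  s5:5  s6:10  s7:5  s8:0  s9:0  s10:0 → peak 10
C@7: s1:10  s2:10  s3:8  s4:3  s5:5  s6:5  s7:10  s8:0  s9:0  s10:0 → peak 10
C@8: s1:10  s2:10  s3:8  s4:3  s5:5  s6:5  s7:5  s8:5  s9:0  s10:0 → peak 10
C@9: s1:10  s2:10  s3:8  s4:3  s5:5  s6:5  s7:5  s8:0  s9:5  s10:0 → peak 10
C@10: s1:10  s2:10  s3:8  s4:3  s5:5  s6:5  s7:5  s8:0  s9:0  s10:5 → peak 10
Best is C@5, peak 10.

10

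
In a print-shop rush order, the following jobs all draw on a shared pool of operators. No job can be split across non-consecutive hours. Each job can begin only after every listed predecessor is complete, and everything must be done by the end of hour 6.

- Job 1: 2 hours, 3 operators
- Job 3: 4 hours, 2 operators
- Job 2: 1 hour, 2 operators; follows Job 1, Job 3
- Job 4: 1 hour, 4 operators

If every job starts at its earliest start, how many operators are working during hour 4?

At early start, hour 4 has: Job 3.
Demand: 2 = 2.

2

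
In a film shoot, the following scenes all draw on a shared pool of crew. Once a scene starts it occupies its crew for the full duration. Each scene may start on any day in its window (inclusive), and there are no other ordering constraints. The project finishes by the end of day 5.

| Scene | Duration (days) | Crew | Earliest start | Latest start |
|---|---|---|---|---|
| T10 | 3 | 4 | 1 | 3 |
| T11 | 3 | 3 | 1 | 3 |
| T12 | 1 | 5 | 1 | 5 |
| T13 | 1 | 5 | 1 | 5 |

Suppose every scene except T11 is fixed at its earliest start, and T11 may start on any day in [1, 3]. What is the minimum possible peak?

14

T11@1: d1:17  d2:7  d3:7  d4:0  d5:0 → peak 17
T11@2: d1:14  d2:7  d3:7  d4:3  d5:0 → peak 14
T11@3: d1:14  d2:4  d3:7  d4:3  d5:3 → peak 14
Best is T11@2, peak 14.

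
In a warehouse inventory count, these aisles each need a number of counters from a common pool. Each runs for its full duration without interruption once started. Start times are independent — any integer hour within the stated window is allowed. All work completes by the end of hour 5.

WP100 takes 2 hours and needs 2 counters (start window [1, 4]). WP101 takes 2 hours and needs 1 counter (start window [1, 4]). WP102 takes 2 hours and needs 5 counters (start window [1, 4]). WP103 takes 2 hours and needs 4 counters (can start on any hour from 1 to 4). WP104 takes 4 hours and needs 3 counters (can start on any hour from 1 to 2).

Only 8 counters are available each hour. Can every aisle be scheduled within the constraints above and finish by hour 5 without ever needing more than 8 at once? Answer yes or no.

no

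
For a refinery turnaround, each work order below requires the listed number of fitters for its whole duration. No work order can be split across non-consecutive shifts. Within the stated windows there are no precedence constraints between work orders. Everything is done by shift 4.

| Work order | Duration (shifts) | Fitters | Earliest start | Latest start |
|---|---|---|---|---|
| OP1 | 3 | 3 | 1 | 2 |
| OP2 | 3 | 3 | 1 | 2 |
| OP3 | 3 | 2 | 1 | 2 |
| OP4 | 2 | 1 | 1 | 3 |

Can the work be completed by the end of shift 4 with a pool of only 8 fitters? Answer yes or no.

The minimum achievable peak is 9; 8 < 9, so no feasible schedule stays within the cap.

no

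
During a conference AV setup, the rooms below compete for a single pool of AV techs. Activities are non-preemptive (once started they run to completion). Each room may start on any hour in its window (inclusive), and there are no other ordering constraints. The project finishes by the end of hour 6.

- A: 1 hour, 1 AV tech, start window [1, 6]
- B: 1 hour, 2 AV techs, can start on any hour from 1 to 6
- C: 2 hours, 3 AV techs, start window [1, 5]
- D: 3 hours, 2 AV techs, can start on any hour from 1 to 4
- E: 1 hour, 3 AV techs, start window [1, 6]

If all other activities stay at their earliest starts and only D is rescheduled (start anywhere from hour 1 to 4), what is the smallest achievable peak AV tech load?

D@1: h1:11  h2:5  h3:2  h4:0  h5:0  h6:0 → peak 11
D@2: h1:9  h2:5  h3:2  h4:2  h5:0  h6:0 → peak 9
D@3: h1:9  h2:3  h3:2  h4:2  h5:2  h6:0 → peak 9
D@4: h1:9  h2:3  h3:0  h4:2  h5:2  h6:2 → peak 9
Best is D@2, peak 9.

9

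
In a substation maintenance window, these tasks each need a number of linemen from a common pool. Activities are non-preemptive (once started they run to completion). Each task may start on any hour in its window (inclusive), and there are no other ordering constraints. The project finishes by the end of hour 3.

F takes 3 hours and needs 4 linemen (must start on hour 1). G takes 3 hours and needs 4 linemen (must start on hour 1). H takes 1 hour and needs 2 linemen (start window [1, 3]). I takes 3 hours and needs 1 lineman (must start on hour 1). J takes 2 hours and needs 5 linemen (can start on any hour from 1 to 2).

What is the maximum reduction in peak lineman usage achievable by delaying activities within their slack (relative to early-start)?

2

Early-start peak: h1:16  h2:14  h3:9 ⇒ 16.
Leveled (F@1, G@1, H@1, I@1, J@2): h1:11  h2:14  h3:14 ⇒ 14.
Reduction 16 − 14 = 2.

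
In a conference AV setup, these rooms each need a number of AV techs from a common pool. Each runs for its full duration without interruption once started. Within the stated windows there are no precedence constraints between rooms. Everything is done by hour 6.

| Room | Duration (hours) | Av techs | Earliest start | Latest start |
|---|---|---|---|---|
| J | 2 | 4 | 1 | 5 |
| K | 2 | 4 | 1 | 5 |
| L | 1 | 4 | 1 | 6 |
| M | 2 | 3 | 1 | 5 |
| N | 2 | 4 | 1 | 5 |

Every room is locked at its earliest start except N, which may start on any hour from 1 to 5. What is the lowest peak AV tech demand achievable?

15

N@1: h1:19  h2:15  h3:0  h4:0  h5:0  h6:0 → peak 19
N@2: h1:15  h2:15  h3:4  h4:0  h5:0  h6:0 → peak 15
N@3: h1:15  h2:11  h3:4  h4:4  h5:0  h6:0 → peak 15
N@4: h1:15  h2:11  h3:0  h4:4  h5:4  h6:0 → peak 15
N@5: h1:15  h2:11  h3:0  h4:0  h5:4  h6:4 → peak 15
Best is N@2, peak 15.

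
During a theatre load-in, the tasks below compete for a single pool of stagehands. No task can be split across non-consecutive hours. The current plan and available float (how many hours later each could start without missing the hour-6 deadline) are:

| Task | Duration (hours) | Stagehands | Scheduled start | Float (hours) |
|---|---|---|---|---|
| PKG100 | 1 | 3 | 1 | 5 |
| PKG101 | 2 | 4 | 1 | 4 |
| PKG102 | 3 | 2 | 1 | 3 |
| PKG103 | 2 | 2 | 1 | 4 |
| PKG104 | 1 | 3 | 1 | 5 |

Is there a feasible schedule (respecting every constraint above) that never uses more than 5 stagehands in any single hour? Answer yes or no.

Schedule PKG100@1, PKG101@2, PKG102@4, PKG103@4, PKG104@6: h1:3  h2:4  h3:4  h4:4  h5:4  h6:5 — peak 5 ≤ 5.

yes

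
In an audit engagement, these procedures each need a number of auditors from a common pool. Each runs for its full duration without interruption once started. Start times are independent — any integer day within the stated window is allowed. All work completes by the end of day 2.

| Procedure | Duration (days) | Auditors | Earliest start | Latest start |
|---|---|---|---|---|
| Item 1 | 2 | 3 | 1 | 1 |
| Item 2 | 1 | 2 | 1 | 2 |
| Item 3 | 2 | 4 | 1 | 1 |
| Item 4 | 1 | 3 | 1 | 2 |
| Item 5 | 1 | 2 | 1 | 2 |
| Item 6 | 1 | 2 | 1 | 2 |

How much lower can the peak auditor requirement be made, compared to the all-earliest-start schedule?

Early-start peak: d1:16  d2:7 ⇒ 16.
Leveled (Item 1@1, Item 2@1, Item 3@1, Item 4@1, Item 5@2, Item 6@2): d1:12  d2:11 ⇒ 12.
Reduction 16 − 12 = 4.

4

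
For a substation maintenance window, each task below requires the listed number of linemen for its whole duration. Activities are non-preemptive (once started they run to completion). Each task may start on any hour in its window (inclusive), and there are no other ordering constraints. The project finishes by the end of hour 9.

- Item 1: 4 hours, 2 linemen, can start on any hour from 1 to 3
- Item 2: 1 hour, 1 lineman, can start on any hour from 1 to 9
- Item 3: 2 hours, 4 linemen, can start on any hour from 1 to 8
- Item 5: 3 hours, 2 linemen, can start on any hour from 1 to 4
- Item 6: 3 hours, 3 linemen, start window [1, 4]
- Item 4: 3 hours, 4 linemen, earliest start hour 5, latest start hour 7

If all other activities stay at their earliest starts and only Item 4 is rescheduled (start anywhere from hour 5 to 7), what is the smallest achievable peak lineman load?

12

Item 4@5: h1:12  h2:11  h3:7  h4:2  h5:4  h6:4  h7:4  h8:0  h9:0 → peak 12
Item 4@6: h1:12  h2:11  h3:7  h4:2  h5:0  h6:4  h7:4  h8:4  h9:0 → peak 12
Item 4@7: h1:12  h2:11  h3:7  h4:2  h5:0  h6:0  h7:4  h8:4  h9:4 → peak 12
Best is Item 4@5, peak 12.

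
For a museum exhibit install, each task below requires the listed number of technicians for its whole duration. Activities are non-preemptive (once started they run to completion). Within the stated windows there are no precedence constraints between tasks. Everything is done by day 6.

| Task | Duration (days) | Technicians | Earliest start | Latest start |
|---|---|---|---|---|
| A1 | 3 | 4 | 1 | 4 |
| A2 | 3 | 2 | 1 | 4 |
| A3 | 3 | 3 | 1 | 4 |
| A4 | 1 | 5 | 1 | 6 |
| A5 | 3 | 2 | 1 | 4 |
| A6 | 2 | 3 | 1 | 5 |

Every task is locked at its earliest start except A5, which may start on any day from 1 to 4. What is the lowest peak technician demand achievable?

17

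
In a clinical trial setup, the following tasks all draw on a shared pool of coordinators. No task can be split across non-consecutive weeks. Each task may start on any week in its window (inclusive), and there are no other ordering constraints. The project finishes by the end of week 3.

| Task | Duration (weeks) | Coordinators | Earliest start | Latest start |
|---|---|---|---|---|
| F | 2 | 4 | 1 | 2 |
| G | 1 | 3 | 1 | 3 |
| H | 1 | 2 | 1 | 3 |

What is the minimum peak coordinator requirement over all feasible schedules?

5

Early-start (F@1, G@1, H@1) gives peak 9: w1:9  w2:4  w3:0.
Shift G→3, H→3.
Schedule F@1, G@3, H@3: w1:4  w2:4  w3:5 — peak 5.
Total coordinator-weeks = 13 over 3 weeks ⇒ peak ≥ ⌈13/3⌉ = 5, so 5 is optimal.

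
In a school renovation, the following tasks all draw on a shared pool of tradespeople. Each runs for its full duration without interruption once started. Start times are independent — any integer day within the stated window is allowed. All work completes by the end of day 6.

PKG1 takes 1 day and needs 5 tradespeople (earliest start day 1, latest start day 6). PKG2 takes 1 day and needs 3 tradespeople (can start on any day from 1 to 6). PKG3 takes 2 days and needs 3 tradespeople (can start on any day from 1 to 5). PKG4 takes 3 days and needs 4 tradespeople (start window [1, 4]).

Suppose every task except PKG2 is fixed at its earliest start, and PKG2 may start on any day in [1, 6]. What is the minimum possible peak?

12

PKG2@1: d1:15  d2:7  d3:4  d4:0  d5:0  d6:0 → peak 15
PKG2@2: d1:12  d2:10  d3:4  d4:0  d5:0  d6:0 → peak 12
PKG2@3: d1:12  d2:7  d3:7  d4:0  d5:0  d6:0 → peak 12
PKG2@4: d1:12  d2:7  d3:4  d4:3  d5:0  d6:0 → peak 12
PKG2@5: d1:12  d2:7  d3:4  d4:0  d5:3  d6:0 → peak 12
PKG2@6: d1:12  d2:7  d3:4  d4:0  d5:0  d6:3 → peak 12
Best is PKG2@2, peak 12.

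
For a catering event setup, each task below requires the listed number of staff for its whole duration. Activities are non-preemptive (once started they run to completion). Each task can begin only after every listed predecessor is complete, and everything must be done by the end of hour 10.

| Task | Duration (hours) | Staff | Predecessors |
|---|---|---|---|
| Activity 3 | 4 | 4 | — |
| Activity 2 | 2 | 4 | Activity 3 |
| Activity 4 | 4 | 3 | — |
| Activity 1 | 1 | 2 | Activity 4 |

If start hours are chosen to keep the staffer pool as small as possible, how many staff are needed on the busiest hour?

Early-start (Activity 3@1, Activity 2@5, Activity 4@1, Activity 1@5) gives peak 7: h1:7  h2:7  h3:7  h4:7  h5:6  h6:4  h7:0  h8:0  h9:0  h10:0.
Shift Activity 2→9, Activity 4→5, Activity 1→9.
Schedule Activity 3@1, Activity 2@9, Activity 4@5, Activity 1@9: h1:4  h2:4  h3:4  h4:4  h5:3  h6:3  h7:3  h8:3  h9:6  h10:4 — peak 6.

6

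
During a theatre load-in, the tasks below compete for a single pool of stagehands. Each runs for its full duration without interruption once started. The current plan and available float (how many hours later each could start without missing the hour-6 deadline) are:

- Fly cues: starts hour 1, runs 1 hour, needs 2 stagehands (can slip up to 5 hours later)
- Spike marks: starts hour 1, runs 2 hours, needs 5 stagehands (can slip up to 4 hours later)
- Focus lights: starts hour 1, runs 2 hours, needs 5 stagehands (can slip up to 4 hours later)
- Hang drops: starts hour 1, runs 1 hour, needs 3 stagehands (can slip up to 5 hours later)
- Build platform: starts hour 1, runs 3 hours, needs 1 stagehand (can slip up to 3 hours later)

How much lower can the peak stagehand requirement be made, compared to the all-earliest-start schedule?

Early-start peak: h1:16  h2:11  h3:1  h4:0  h5:0  h6:0 ⇒ 16.
Leveled (Fly cues@1, Spike marks@2, Focus lights@4, Hang drops@1, Build platform@1): h1:6  h2:6  h3:6  h4:5  h5:5  h6:0 ⇒ 6.
Reduction 16 − 6 = 10.

10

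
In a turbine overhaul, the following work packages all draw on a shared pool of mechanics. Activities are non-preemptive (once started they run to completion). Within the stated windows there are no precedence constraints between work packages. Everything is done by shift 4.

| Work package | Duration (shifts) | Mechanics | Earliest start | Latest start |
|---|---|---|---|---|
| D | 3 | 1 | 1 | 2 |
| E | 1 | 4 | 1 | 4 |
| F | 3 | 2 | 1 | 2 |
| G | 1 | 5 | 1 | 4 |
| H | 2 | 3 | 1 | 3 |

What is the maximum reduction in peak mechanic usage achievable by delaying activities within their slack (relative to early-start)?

Early-start peak: s1:15  s2:6  s3:3  s4:0 ⇒ 15.
Leveled (D@1, E@4, F@2, G@1, H@2): s1:6  s2:6  s3:6  s4:6 ⇒ 6.
Reduction 15 − 6 = 9.

9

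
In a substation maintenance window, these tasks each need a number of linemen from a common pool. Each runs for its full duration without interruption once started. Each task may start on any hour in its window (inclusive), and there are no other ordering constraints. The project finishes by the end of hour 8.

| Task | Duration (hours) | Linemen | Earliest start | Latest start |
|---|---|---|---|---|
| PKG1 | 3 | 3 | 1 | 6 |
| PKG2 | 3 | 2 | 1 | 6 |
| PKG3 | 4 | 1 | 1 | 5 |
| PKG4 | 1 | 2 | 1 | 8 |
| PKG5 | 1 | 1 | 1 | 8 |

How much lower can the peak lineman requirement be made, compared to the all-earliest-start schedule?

6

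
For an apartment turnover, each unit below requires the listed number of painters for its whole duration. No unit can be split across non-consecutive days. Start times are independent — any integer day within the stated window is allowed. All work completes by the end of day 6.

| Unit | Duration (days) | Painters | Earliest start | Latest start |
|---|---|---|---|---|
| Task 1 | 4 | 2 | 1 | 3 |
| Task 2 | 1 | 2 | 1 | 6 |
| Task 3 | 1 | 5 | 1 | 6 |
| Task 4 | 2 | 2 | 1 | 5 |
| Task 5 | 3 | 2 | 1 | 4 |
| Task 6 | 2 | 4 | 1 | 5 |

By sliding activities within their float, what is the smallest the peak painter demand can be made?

Early-start (Task 1@1, Task 2@1, Task 3@1, Task 4@1, Task 5@1, Task 6@1) gives peak 17: d1:17  d2:10  d3:4  d4:2  d5:0  d6:0.
Shift Task 3→6, Task 4→2, Task 6→4.
Schedule Task 1@1, Task 2@1, Task 3@6, Task 4@2, Task 5@1, Task 6@4: d1:6  d2:6  d3:6  d4:6  d5:4  d6:5 — peak 6.
Total painter-days = 33 over 6 days ⇒ peak ≥ ⌈33/6⌉ = 6, so 6 is optimal.

6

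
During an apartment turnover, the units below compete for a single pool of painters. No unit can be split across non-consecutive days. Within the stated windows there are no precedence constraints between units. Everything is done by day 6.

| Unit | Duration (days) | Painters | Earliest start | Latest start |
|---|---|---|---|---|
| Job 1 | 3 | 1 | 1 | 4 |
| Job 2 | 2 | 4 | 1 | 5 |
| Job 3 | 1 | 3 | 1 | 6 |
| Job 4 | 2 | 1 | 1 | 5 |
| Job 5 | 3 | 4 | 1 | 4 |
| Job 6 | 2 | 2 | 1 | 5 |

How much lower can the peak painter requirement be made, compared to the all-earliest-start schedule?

Early-start peak: d1:15  d2:12  d3:5  d4:0  d5:0  d6:0 ⇒ 15.
Leveled (Job 1@1, Job 2@1, Job 3@3, Job 4@1, Job 5@4, Job 6@3): d1:6  d2:6  d3:6  d4:6  d5:4  d6:4 ⇒ 6.
Reduction 15 − 6 = 9.

9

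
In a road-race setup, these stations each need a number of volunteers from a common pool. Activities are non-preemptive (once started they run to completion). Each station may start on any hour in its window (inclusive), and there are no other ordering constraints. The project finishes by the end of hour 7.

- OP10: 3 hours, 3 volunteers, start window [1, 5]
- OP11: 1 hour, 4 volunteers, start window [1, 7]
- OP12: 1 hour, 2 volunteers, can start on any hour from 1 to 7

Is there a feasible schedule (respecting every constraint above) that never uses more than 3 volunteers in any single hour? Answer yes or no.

no

The minimum achievable peak is 4; 3 < 4, so no feasible schedule stays within the cap.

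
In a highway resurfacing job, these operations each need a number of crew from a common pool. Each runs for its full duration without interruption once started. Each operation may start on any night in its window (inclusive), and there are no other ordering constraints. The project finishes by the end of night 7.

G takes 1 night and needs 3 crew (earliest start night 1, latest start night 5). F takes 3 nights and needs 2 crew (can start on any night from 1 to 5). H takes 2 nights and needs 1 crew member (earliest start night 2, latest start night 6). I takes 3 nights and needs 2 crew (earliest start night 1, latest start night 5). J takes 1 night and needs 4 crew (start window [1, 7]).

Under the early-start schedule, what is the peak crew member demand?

11

Early-start schedule: G@1, F@1, H@2, I@1, J@1.
Load per night: night 1: 11, night 2: 5, night 3: 5, night 4: 0, night 5: 0, night 6: 0, night 7: 0.
Peak is 11.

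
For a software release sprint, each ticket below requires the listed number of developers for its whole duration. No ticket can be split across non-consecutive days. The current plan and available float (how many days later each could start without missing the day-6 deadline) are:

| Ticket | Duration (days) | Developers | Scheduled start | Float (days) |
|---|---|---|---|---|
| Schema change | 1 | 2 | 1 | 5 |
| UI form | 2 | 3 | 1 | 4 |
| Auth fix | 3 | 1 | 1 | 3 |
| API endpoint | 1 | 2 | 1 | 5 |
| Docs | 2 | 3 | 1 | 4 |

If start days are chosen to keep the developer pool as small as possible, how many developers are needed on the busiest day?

4

Early-start (Schema change@1, UI form@1, Auth fix@1, API endpoint@1, Docs@1) gives peak 11: d1:11  d2:7  d3:1  d4:0  d5:0  d6:0.
Shift UI form→2, API endpoint→4, Docs→5.
Schedule Schema change@1, UI form@2, Auth fix@1, API endpoint@4, Docs@5: d1:3  d2:4  d3:4  d4:2  d5:3  d6:3 — peak 4.
Total developer-days = 19 over 6 days ⇒ peak ≥ ⌈19/6⌉ = 4, so 4 is optimal.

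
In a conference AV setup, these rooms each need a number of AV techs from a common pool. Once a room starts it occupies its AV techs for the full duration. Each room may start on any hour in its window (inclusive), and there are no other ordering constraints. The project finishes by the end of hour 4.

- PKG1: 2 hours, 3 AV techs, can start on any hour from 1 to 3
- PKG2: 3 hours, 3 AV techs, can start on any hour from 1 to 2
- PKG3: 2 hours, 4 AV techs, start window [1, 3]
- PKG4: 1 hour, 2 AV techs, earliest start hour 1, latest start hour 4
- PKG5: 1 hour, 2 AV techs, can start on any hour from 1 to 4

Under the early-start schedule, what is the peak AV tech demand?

14

Early-start schedule: PKG1@1, PKG2@1, PKG3@1, PKG4@1, PKG5@1.
Load per hour: hour 1: 14, hour 2: 10, hour 3: 3, hour 4: 0.
Peak is 14.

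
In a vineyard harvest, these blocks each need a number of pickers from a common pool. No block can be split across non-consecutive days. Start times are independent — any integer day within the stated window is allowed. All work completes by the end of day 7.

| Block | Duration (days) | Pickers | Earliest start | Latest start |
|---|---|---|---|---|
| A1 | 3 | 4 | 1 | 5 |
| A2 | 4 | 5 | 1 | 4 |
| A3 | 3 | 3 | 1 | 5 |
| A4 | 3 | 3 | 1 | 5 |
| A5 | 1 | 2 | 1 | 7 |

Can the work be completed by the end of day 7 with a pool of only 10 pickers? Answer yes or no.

Schedule A1@1, A2@4, A3@1, A4@4, A5@7: d1:7  d2:7  d3:7  d4:8  d5:8  d6:8  d7:7 — peak 8 ≤ 10.

yes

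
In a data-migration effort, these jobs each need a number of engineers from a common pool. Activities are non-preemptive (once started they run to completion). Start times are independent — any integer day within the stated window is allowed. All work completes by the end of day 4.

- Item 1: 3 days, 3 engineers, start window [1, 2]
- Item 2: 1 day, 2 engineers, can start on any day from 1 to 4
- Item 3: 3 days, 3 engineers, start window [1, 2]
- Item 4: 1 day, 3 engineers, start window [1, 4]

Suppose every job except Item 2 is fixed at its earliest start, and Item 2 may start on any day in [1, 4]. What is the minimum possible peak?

9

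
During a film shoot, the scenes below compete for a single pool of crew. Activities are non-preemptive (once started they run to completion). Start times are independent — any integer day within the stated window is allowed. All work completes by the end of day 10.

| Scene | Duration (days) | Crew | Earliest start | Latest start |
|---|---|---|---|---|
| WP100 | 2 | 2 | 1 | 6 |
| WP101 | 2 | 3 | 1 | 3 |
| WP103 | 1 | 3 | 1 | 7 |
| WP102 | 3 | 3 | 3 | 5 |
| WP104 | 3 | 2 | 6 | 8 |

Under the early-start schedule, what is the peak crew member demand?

8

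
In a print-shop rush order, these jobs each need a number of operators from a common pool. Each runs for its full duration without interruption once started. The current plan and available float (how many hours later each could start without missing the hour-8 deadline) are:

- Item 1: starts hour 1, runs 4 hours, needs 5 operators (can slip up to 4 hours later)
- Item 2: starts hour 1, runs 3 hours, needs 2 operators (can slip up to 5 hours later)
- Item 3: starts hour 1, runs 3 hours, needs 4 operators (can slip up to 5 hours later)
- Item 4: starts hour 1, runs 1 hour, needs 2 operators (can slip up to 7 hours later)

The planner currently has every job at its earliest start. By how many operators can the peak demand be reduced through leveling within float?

Early-start peak: h1:13  h2:11  h3:11  h4:5  h5:0  h6:0  h7:0  h8:0 ⇒ 13.
Leveled (Item 1@1, Item 2@5, Item 3@5, Item 4@8): h1:5  h2:5  h3:5  h4:5  h5:6  h6:6  h7:6  h8:2 ⇒ 6.
Reduction 13 − 6 = 7.

7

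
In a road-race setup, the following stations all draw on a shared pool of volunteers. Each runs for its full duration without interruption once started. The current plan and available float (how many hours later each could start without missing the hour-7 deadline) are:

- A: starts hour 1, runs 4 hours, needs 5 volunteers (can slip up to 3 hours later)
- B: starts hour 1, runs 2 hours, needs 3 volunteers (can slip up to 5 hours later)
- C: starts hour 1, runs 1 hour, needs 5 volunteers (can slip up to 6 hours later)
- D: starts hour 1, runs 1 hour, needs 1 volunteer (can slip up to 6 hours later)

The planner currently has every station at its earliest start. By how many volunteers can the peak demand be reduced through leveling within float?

Early-start peak: h1:14  h2:8  h3:5  h4:5  h5:0  h6:0  h7:0 ⇒ 14.
Leveled (A@1, B@5, C@7, D@5): h1:5  h2:5  h3:5  h4:5  h5:4  h6:3  h7:5 ⇒ 5.
Reduction 14 − 5 = 9.

9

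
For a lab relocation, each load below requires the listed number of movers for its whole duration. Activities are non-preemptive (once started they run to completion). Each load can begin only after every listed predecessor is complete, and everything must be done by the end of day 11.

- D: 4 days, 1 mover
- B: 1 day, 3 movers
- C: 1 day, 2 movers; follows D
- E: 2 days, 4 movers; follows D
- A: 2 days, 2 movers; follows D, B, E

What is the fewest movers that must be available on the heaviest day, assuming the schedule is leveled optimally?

4

Early-start (D@1, B@1, C@5, E@5, A@7) gives peak 6: d1:4  d2:1  d3:1  d4:1  d5:6  d6:4  d7:2  d8:2  d9:0  d10:0  d11:0.
Shift E→6, A→8.
Schedule D@1, B@1, C@5, E@6, A@8: d1:4  d2:1  d3:1  d4:1  d5:2  d6:4  d7:4  d8:2  d9:2  d10:0  d11:0 — peak 4.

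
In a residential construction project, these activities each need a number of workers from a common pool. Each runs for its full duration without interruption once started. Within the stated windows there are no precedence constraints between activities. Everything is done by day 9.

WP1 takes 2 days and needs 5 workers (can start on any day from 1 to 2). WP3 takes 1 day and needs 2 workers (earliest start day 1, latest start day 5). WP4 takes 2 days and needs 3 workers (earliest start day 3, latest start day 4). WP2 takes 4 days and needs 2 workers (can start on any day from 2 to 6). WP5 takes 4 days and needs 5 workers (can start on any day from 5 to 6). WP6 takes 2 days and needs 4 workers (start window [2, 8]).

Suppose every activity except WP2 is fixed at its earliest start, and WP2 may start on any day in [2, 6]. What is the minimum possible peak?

9

WP2@2: d1:7  d2:11  d3:9  d4:5  d5:7  d6:5  d7:5  d8:5  d9:0 → peak 11
WP2@3: d1:7  d2:9  d3:9  d4:5  d5:7  d6:7  d7:5  d8:5  d9:0 → peak 9
WP2@4: d1:7  d2:9  d3:7  d4:5  d5:7  d6:7  d7:7  d8:5  d9:0 → peak 9
WP2@5: d1:7  d2:9  d3:7  d4:3  d5:7  d6:7  d7:7  d8:7  d9:0 → peak 9
WP2@6: d1:7  d2:9  d3:7  d4:3  d5:5  d6:7  d7:7  d8:7  d9:2 → peak 9
Best is WP2@3, peak 9.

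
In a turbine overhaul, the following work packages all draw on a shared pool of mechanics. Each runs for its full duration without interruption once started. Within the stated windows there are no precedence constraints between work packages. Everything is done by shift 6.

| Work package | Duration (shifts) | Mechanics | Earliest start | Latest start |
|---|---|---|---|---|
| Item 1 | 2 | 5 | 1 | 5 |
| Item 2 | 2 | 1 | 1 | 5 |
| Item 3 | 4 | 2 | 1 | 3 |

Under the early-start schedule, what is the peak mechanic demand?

8

Early-start schedule: Item 1@1, Item 2@1, Item 3@1.
Load per shift: shift 1: 8, shift 2: 8, shift 3: 2, shift 4: 2, shift 5: 0, shift 6: 0.
Peak is 8.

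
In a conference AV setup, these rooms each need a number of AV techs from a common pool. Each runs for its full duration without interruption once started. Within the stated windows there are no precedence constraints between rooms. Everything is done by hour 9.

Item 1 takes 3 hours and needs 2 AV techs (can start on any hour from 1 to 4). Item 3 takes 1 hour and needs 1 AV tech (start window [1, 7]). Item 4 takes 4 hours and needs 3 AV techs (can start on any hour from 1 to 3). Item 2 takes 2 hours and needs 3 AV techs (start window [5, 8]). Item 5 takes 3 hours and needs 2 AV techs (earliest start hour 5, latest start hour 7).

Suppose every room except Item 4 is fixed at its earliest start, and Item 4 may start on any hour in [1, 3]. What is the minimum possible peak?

6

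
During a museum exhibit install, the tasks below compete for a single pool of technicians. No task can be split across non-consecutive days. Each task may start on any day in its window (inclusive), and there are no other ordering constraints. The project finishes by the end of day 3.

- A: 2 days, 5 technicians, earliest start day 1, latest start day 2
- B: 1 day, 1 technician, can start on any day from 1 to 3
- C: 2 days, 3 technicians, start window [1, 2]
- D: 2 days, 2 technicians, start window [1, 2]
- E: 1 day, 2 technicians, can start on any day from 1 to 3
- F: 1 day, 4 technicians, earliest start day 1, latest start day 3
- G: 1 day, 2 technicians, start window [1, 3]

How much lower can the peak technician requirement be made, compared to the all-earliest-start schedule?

Early-start peak: d1:19  d2:10  d3:0 ⇒ 19.
Leveled (A@1, B@1, C@1, D@2, E@3, F@3, G@3): d1:9  d2:10  d3:10 ⇒ 10.
Reduction 19 − 10 = 9.

9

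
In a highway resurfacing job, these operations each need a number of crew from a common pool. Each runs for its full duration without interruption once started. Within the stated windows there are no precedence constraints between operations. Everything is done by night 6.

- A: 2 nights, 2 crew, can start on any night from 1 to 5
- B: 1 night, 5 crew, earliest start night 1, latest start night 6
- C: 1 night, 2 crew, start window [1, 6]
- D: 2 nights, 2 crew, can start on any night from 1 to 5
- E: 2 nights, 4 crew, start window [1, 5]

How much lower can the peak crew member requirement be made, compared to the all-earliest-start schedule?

10

Early-start peak: n1:15  n2:8  n3:0  n4:0  n5:0  n6:0 ⇒ 15.
Leveled (A@1, B@3, C@4, D@1, E@5): n1:4  n2:4  n3:5  n4:2  n5:4  n6:4 ⇒ 5.
Reduction 15 − 5 = 10.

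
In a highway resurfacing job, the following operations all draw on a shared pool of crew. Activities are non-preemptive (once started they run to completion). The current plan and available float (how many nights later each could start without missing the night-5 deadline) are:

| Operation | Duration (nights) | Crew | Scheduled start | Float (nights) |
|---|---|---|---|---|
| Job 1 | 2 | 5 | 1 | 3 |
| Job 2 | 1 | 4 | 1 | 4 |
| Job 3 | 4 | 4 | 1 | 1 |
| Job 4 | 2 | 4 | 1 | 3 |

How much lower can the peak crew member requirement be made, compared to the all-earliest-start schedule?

Early-start peak: n1:17  n2:13  n3:4  n4:4  n5:0 ⇒ 17.
Leveled (Job 1@1, Job 2@1, Job 3@2, Job 4@3): n1:9  n2:9  n3:8  n4:8  n5:4 ⇒ 9.
Reduction 17 − 9 = 8.

8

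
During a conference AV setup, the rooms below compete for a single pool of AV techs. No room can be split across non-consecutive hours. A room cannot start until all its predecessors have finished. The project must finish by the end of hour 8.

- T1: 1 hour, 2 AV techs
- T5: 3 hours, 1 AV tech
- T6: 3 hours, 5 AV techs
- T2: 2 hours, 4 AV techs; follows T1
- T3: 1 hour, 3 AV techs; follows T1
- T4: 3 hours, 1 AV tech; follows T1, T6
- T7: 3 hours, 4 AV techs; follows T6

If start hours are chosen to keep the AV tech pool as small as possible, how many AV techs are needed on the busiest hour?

7

Early-start (T1@1, T5@1, T6@1, T2@2, T3@2, T4@4, T7@4) gives peak 13: h1:8  h2:13  h3:10  h4:5  h5:5  h6:5  h7:0  h8:0.
Shift T5→2, T2→4, T3→5, T4→6, T7→6.
Schedule T1@1, T5@2, T6@1, T2@4, T3@5, T4@6, T7@6: h1:7  h2:6  h3:6  h4:5  h5:7  h6:5  h7:5  h8:5 — peak 7.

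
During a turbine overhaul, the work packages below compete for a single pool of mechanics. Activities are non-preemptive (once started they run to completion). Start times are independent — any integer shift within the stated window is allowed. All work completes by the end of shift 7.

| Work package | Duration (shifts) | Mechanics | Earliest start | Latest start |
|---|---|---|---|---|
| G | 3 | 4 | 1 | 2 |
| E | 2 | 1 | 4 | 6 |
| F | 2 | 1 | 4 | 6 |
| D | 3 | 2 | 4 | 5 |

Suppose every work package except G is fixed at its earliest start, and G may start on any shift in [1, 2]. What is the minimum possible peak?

4

G@1: s1:4  s2:4  s3:4  s4:4  s5:4  s6:2  s7:0 → peak 4
G@2: s1:0  s2:4  s3:4  s4:8  s5:4  s6:2  s7:0 → peak 8
Best is G@1, peak 4.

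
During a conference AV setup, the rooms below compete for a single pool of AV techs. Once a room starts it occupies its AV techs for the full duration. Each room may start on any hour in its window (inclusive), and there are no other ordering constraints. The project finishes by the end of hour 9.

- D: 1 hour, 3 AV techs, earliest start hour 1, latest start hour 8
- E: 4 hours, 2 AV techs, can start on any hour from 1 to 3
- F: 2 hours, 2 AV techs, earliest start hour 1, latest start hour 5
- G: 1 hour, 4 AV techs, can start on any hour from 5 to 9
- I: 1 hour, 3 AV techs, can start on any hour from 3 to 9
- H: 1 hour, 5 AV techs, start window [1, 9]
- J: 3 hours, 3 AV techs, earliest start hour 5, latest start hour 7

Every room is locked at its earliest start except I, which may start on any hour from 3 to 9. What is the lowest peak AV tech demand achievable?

12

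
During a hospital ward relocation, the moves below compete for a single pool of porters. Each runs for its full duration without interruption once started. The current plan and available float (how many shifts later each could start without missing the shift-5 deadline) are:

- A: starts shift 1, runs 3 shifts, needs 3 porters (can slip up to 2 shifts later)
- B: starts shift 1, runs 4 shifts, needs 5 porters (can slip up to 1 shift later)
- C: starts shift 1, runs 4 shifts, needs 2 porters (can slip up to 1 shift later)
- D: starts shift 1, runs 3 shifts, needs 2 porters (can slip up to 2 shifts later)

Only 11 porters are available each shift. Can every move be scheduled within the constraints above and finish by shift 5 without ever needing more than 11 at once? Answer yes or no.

no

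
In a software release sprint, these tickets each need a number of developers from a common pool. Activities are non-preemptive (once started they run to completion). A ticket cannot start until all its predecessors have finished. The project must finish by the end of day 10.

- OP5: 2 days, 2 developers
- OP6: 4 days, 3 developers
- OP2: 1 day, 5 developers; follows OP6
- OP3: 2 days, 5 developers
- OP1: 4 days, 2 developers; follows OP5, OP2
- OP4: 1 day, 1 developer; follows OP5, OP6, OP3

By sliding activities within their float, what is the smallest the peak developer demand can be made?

Early-start (OP5@1, OP6@1, OP2@5, OP3@1, OP1@6, OP4@5) gives peak 10: d1:10  d2:10  d3:3  d4:3  d5:6  d6:2  d7:2  d8:2  d9:2  d10:0.
Shift OP3→6, OP4→8.
Schedule OP5@1, OP6@1, OP2@5, OP3@6, OP1@6, OP4@8: d1:5  d2:5  d3:3  d4:3  d5:5  d6:7  d7:7  d8:3  d9:2  d10:0 — peak 7.

7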